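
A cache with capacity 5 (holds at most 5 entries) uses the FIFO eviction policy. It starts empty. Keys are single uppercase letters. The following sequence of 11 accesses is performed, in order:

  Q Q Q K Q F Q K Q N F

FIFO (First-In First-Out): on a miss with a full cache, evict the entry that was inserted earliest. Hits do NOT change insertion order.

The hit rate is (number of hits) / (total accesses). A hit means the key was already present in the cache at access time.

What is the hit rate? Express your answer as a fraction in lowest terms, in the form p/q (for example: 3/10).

Answer: 7/11

Derivation:
FIFO simulation (capacity=5):
  1. access Q: MISS. Cache (old->new): [Q]
  2. access Q: HIT. Cache (old->new): [Q]
  3. access Q: HIT. Cache (old->new): [Q]
  4. access K: MISS. Cache (old->new): [Q K]
  5. access Q: HIT. Cache (old->new): [Q K]
  6. access F: MISS. Cache (old->new): [Q K F]
  7. access Q: HIT. Cache (old->new): [Q K F]
  8. access K: HIT. Cache (old->new): [Q K F]
  9. access Q: HIT. Cache (old->new): [Q K F]
  10. access N: MISS. Cache (old->new): [Q K F N]
  11. access F: HIT. Cache (old->new): [Q K F N]
Total: 7 hits, 4 misses, 0 evictions

Hit rate = 7/11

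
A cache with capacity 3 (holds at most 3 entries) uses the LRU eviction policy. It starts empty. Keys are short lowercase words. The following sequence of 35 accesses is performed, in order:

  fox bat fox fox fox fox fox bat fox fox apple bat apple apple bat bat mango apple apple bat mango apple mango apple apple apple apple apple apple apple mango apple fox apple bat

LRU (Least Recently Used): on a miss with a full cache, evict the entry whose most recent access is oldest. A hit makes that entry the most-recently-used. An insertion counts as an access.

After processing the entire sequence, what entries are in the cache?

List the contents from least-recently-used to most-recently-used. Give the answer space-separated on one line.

LRU simulation (capacity=3):
  1. access fox: MISS. Cache (LRU->MRU): [fox]
  2. access bat: MISS. Cache (LRU->MRU): [fox bat]
  3. access fox: HIT. Cache (LRU->MRU): [bat fox]
  4. access fox: HIT. Cache (LRU->MRU): [bat fox]
  5. access fox: HIT. Cache (LRU->MRU): [bat fox]
  6. access fox: HIT. Cache (LRU->MRU): [bat fox]
  7. access fox: HIT. Cache (LRU->MRU): [bat fox]
  8. access bat: HIT. Cache (LRU->MRU): [fox bat]
  9. access fox: HIT. Cache (LRU->MRU): [bat fox]
  10. access fox: HIT. Cache (LRU->MRU): [bat fox]
  11. access apple: MISS. Cache (LRU->MRU): [bat fox apple]
  12. access bat: HIT. Cache (LRU->MRU): [fox apple bat]
  13. access apple: HIT. Cache (LRU->MRU): [fox bat apple]
  14. access apple: HIT. Cache (LRU->MRU): [fox bat apple]
  15. access bat: HIT. Cache (LRU->MRU): [fox apple bat]
  16. access bat: HIT. Cache (LRU->MRU): [fox apple bat]
  17. access mango: MISS, evict fox. Cache (LRU->MRU): [apple bat mango]
  18. access apple: HIT. Cache (LRU->MRU): [bat mango apple]
  19. access apple: HIT. Cache (LRU->MRU): [bat mango apple]
  20. access bat: HIT. Cache (LRU->MRU): [mango apple bat]
  21. access mango: HIT. Cache (LRU->MRU): [apple bat mango]
  22. access apple: HIT. Cache (LRU->MRU): [bat mango apple]
  23. access mango: HIT. Cache (LRU->MRU): [bat apple mango]
  24. access apple: HIT. Cache (LRU->MRU): [bat mango apple]
  25. access apple: HIT. Cache (LRU->MRU): [bat mango apple]
  26. access apple: HIT. Cache (LRU->MRU): [bat mango apple]
  27. access apple: HIT. Cache (LRU->MRU): [bat mango apple]
  28. access apple: HIT. Cache (LRU->MRU): [bat mango apple]
  29. access apple: HIT. Cache (LRU->MRU): [bat mango apple]
  30. access apple: HIT. Cache (LRU->MRU): [bat mango apple]
  31. access mango: HIT. Cache (LRU->MRU): [bat apple mango]
  32. access apple: HIT. Cache (LRU->MRU): [bat mango apple]
  33. access fox: MISS, evict bat. Cache (LRU->MRU): [mango apple fox]
  34. access apple: HIT. Cache (LRU->MRU): [mango fox apple]
  35. access bat: MISS, evict mango. Cache (LRU->MRU): [fox apple bat]
Total: 29 hits, 6 misses, 3 evictions

Answer: fox apple bat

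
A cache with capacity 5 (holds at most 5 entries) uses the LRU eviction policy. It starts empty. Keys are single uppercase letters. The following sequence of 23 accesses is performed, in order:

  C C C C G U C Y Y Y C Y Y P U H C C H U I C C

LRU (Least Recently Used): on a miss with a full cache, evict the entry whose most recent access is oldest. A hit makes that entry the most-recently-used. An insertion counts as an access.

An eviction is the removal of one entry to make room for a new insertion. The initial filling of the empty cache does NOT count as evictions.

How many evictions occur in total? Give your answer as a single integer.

Answer: 2

Derivation:
LRU simulation (capacity=5):
  1. access C: MISS. Cache (LRU->MRU): [C]
  2. access C: HIT. Cache (LRU->MRU): [C]
  3. access C: HIT. Cache (LRU->MRU): [C]
  4. access C: HIT. Cache (LRU->MRU): [C]
  5. access G: MISS. Cache (LRU->MRU): [C G]
  6. access U: MISS. Cache (LRU->MRU): [C G U]
  7. access C: HIT. Cache (LRU->MRU): [G U C]
  8. access Y: MISS. Cache (LRU->MRU): [G U C Y]
  9. access Y: HIT. Cache (LRU->MRU): [G U C Y]
  10. access Y: HIT. Cache (LRU->MRU): [G U C Y]
  11. access C: HIT. Cache (LRU->MRU): [G U Y C]
  12. access Y: HIT. Cache (LRU->MRU): [G U C Y]
  13. access Y: HIT. Cache (LRU->MRU): [G U C Y]
  14. access P: MISS. Cache (LRU->MRU): [G U C Y P]
  15. access U: HIT. Cache (LRU->MRU): [G C Y P U]
  16. access H: MISS, evict G. Cache (LRU->MRU): [C Y P U H]
  17. access C: HIT. Cache (LRU->MRU): [Y P U H C]
  18. access C: HIT. Cache (LRU->MRU): [Y P U H C]
  19. access H: HIT. Cache (LRU->MRU): [Y P U C H]
  20. access U: HIT. Cache (LRU->MRU): [Y P C H U]
  21. access I: MISS, evict Y. Cache (LRU->MRU): [P C H U I]
  22. access C: HIT. Cache (LRU->MRU): [P H U I C]
  23. access C: HIT. Cache (LRU->MRU): [P H U I C]
Total: 16 hits, 7 misses, 2 evictions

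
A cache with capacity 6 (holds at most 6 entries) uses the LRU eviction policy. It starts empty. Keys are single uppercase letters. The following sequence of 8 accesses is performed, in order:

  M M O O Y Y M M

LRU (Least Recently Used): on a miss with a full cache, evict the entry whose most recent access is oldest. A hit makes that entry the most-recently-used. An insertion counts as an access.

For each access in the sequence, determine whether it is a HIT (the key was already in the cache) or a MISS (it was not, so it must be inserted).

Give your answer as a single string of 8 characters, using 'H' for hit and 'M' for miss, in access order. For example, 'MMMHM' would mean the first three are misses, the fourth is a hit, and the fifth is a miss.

Answer: MHMHMHHH

Derivation:
LRU simulation (capacity=6):
  1. access M: MISS. Cache (LRU->MRU): [M]
  2. access M: HIT. Cache (LRU->MRU): [M]
  3. access O: MISS. Cache (LRU->MRU): [M O]
  4. access O: HIT. Cache (LRU->MRU): [M O]
  5. access Y: MISS. Cache (LRU->MRU): [M O Y]
  6. access Y: HIT. Cache (LRU->MRU): [M O Y]
  7. access M: HIT. Cache (LRU->MRU): [O Y M]
  8. access M: HIT. Cache (LRU->MRU): [O Y M]
Total: 5 hits, 3 misses, 0 evictions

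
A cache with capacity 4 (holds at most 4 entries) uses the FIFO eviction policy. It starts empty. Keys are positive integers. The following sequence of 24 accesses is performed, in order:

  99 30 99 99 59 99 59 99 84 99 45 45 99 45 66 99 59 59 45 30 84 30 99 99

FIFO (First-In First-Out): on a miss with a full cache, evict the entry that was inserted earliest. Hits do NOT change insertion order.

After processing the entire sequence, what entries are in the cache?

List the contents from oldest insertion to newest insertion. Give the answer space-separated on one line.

Answer: 59 30 84 99

Derivation:
FIFO simulation (capacity=4):
  1. access 99: MISS. Cache (old->new): [99]
  2. access 30: MISS. Cache (old->new): [99 30]
  3. access 99: HIT. Cache (old->new): [99 30]
  4. access 99: HIT. Cache (old->new): [99 30]
  5. access 59: MISS. Cache (old->new): [99 30 59]
  6. access 99: HIT. Cache (old->new): [99 30 59]
  7. access 59: HIT. Cache (old->new): [99 30 59]
  8. access 99: HIT. Cache (old->new): [99 30 59]
  9. access 84: MISS. Cache (old->new): [99 30 59 84]
  10. access 99: HIT. Cache (old->new): [99 30 59 84]
  11. access 45: MISS, evict 99. Cache (old->new): [30 59 84 45]
  12. access 45: HIT. Cache (old->new): [30 59 84 45]
  13. access 99: MISS, evict 30. Cache (old->new): [59 84 45 99]
  14. access 45: HIT. Cache (old->new): [59 84 45 99]
  15. access 66: MISS, evict 59. Cache (old->new): [84 45 99 66]
  16. access 99: HIT. Cache (old->new): [84 45 99 66]
  17. access 59: MISS, evict 84. Cache (old->new): [45 99 66 59]
  18. access 59: HIT. Cache (old->new): [45 99 66 59]
  19. access 45: HIT. Cache (old->new): [45 99 66 59]
  20. access 30: MISS, evict 45. Cache (old->new): [99 66 59 30]
  21. access 84: MISS, evict 99. Cache (old->new): [66 59 30 84]
  22. access 30: HIT. Cache (old->new): [66 59 30 84]
  23. access 99: MISS, evict 66. Cache (old->new): [59 30 84 99]
  24. access 99: HIT. Cache (old->new): [59 30 84 99]
Total: 13 hits, 11 misses, 7 evictions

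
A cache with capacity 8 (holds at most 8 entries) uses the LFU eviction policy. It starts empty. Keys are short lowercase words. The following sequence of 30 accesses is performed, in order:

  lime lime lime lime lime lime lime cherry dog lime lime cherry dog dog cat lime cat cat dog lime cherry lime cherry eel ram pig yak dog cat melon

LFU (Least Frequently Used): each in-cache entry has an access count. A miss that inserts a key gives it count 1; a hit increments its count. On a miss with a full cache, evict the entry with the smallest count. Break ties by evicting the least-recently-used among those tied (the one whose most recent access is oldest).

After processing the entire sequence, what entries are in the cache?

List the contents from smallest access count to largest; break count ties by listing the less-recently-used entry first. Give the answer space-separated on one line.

Answer: ram pig yak melon cherry cat dog lime

Derivation:
LFU simulation (capacity=8):
  1. access lime: MISS. Cache: [lime(c=1)]
  2. access lime: HIT, count now 2. Cache: [lime(c=2)]
  3. access lime: HIT, count now 3. Cache: [lime(c=3)]
  4. access lime: HIT, count now 4. Cache: [lime(c=4)]
  5. access lime: HIT, count now 5. Cache: [lime(c=5)]
  6. access lime: HIT, count now 6. Cache: [lime(c=6)]
  7. access lime: HIT, count now 7. Cache: [lime(c=7)]
  8. access cherry: MISS. Cache: [cherry(c=1) lime(c=7)]
  9. access dog: MISS. Cache: [cherry(c=1) dog(c=1) lime(c=7)]
  10. access lime: HIT, count now 8. Cache: [cherry(c=1) dog(c=1) lime(c=8)]
  11. access lime: HIT, count now 9. Cache: [cherry(c=1) dog(c=1) lime(c=9)]
  12. access cherry: HIT, count now 2. Cache: [dog(c=1) cherry(c=2) lime(c=9)]
  13. access dog: HIT, count now 2. Cache: [cherry(c=2) dog(c=2) lime(c=9)]
  14. access dog: HIT, count now 3. Cache: [cherry(c=2) dog(c=3) lime(c=9)]
  15. access cat: MISS. Cache: [cat(c=1) cherry(c=2) dog(c=3) lime(c=9)]
  16. access lime: HIT, count now 10. Cache: [cat(c=1) cherry(c=2) dog(c=3) lime(c=10)]
  17. access cat: HIT, count now 2. Cache: [cherry(c=2) cat(c=2) dog(c=3) lime(c=10)]
  18. access cat: HIT, count now 3. Cache: [cherry(c=2) dog(c=3) cat(c=3) lime(c=10)]
  19. access dog: HIT, count now 4. Cache: [cherry(c=2) cat(c=3) dog(c=4) lime(c=10)]
  20. access lime: HIT, count now 11. Cache: [cherry(c=2) cat(c=3) dog(c=4) lime(c=11)]
  21. access cherry: HIT, count now 3. Cache: [cat(c=3) cherry(c=3) dog(c=4) lime(c=11)]
  22. access lime: HIT, count now 12. Cache: [cat(c=3) cherry(c=3) dog(c=4) lime(c=12)]
  23. access cherry: HIT, count now 4. Cache: [cat(c=3) dog(c=4) cherry(c=4) lime(c=12)]
  24. access eel: MISS. Cache: [eel(c=1) cat(c=3) dog(c=4) cherry(c=4) lime(c=12)]
  25. access ram: MISS. Cache: [eel(c=1) ram(c=1) cat(c=3) dog(c=4) cherry(c=4) lime(c=12)]
  26. access pig: MISS. Cache: [eel(c=1) ram(c=1) pig(c=1) cat(c=3) dog(c=4) cherry(c=4) lime(c=12)]
  27. access yak: MISS. Cache: [eel(c=1) ram(c=1) pig(c=1) yak(c=1) cat(c=3) dog(c=4) cherry(c=4) lime(c=12)]
  28. access dog: HIT, count now 5. Cache: [eel(c=1) ram(c=1) pig(c=1) yak(c=1) cat(c=3) cherry(c=4) dog(c=5) lime(c=12)]
  29. access cat: HIT, count now 4. Cache: [eel(c=1) ram(c=1) pig(c=1) yak(c=1) cherry(c=4) cat(c=4) dog(c=5) lime(c=12)]
  30. access melon: MISS, evict eel(c=1). Cache: [ram(c=1) pig(c=1) yak(c=1) melon(c=1) cherry(c=4) cat(c=4) dog(c=5) lime(c=12)]
Total: 21 hits, 9 misses, 1 evictions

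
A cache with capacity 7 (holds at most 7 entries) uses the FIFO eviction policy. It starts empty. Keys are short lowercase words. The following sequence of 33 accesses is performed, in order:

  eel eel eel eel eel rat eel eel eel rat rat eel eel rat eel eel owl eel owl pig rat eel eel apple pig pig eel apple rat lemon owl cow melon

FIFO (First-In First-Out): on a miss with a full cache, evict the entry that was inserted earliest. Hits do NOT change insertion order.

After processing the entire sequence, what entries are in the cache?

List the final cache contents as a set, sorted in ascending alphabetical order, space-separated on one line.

Answer: apple cow lemon melon owl pig rat

Derivation:
FIFO simulation (capacity=7):
  1. access eel: MISS. Cache (old->new): [eel]
  2. access eel: HIT. Cache (old->new): [eel]
  3. access eel: HIT. Cache (old->new): [eel]
  4. access eel: HIT. Cache (old->new): [eel]
  5. access eel: HIT. Cache (old->new): [eel]
  6. access rat: MISS. Cache (old->new): [eel rat]
  7. access eel: HIT. Cache (old->new): [eel rat]
  8. access eel: HIT. Cache (old->new): [eel rat]
  9. access eel: HIT. Cache (old->new): [eel rat]
  10. access rat: HIT. Cache (old->new): [eel rat]
  11. access rat: HIT. Cache (old->new): [eel rat]
  12. access eel: HIT. Cache (old->new): [eel rat]
  13. access eel: HIT. Cache (old->new): [eel rat]
  14. access rat: HIT. Cache (old->new): [eel rat]
  15. access eel: HIT. Cache (old->new): [eel rat]
  16. access eel: HIT. Cache (old->new): [eel rat]
  17. access owl: MISS. Cache (old->new): [eel rat owl]
  18. access eel: HIT. Cache (old->new): [eel rat owl]
  19. access owl: HIT. Cache (old->new): [eel rat owl]
  20. access pig: MISS. Cache (old->new): [eel rat owl pig]
  21. access rat: HIT. Cache (old->new): [eel rat owl pig]
  22. access eel: HIT. Cache (old->new): [eel rat owl pig]
  23. access eel: HIT. Cache (old->new): [eel rat owl pig]
  24. access apple: MISS. Cache (old->new): [eel rat owl pig apple]
  25. access pig: HIT. Cache (old->new): [eel rat owl pig apple]
  26. access pig: HIT. Cache (old->new): [eel rat owl pig apple]
  27. access eel: HIT. Cache (old->new): [eel rat owl pig apple]
  28. access apple: HIT. Cache (old->new): [eel rat owl pig apple]
  29. access rat: HIT. Cache (old->new): [eel rat owl pig apple]
  30. access lemon: MISS. Cache (old->new): [eel rat owl pig apple lemon]
  31. access owl: HIT. Cache (old->new): [eel rat owl pig apple lemon]
  32. access cow: MISS. Cache (old->new): [eel rat owl pig apple lemon cow]
  33. access melon: MISS, evict eel. Cache (old->new): [rat owl pig apple lemon cow melon]
Total: 25 hits, 8 misses, 1 evictions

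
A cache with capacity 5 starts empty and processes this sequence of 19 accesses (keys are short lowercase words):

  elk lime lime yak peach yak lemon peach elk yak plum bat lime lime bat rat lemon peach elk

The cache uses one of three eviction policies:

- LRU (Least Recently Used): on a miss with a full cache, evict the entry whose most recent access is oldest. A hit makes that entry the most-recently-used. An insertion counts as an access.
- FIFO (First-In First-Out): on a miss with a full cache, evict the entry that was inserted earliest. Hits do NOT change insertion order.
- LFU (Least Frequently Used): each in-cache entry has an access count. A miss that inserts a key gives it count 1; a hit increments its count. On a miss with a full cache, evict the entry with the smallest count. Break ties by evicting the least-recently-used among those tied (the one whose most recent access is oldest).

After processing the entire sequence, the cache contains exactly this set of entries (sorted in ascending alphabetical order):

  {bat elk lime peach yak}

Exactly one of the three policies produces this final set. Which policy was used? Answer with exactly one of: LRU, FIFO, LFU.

Answer: LFU

Derivation:
Simulating under each policy and comparing final sets:
  LRU: final set = {bat elk lemon peach rat} -> differs
  FIFO: final set = {bat elk lime peach rat} -> differs
  LFU: final set = {bat elk lime peach yak} -> MATCHES target
Only LFU produces the target set.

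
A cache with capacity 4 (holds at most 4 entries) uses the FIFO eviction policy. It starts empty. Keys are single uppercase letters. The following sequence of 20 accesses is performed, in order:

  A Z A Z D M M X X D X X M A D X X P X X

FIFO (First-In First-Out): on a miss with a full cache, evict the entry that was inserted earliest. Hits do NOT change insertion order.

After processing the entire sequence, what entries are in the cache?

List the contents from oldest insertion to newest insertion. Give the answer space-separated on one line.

Answer: M X A P

Derivation:
FIFO simulation (capacity=4):
  1. access A: MISS. Cache (old->new): [A]
  2. access Z: MISS. Cache (old->new): [A Z]
  3. access A: HIT. Cache (old->new): [A Z]
  4. access Z: HIT. Cache (old->new): [A Z]
  5. access D: MISS. Cache (old->new): [A Z D]
  6. access M: MISS. Cache (old->new): [A Z D M]
  7. access M: HIT. Cache (old->new): [A Z D M]
  8. access X: MISS, evict A. Cache (old->new): [Z D M X]
  9. access X: HIT. Cache (old->new): [Z D M X]
  10. access D: HIT. Cache (old->new): [Z D M X]
  11. access X: HIT. Cache (old->new): [Z D M X]
  12. access X: HIT. Cache (old->new): [Z D M X]
  13. access M: HIT. Cache (old->new): [Z D M X]
  14. access A: MISS, evict Z. Cache (old->new): [D M X A]
  15. access D: HIT. Cache (old->new): [D M X A]
  16. access X: HIT. Cache (old->new): [D M X A]
  17. access X: HIT. Cache (old->new): [D M X A]
  18. access P: MISS, evict D. Cache (old->new): [M X A P]
  19. access X: HIT. Cache (old->new): [M X A P]
  20. access X: HIT. Cache (old->new): [M X A P]
Total: 13 hits, 7 misses, 3 evictions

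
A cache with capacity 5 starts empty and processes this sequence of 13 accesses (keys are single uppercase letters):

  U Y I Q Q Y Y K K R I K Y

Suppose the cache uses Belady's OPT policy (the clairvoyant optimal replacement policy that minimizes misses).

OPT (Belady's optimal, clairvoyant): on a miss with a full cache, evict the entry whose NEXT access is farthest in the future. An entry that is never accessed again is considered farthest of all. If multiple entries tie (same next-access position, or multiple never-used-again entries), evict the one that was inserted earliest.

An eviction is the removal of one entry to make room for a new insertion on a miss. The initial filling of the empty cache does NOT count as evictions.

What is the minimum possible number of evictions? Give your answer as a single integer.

OPT (Belady) simulation (capacity=5):
  1. access U: MISS. Cache: [U]
  2. access Y: MISS. Cache: [U Y]
  3. access I: MISS. Cache: [U Y I]
  4. access Q: MISS. Cache: [U Y I Q]
  5. access Q: HIT. Next use of Q: never. Cache: [U Y I Q]
  6. access Y: HIT. Next use of Y: step 7. Cache: [U Y I Q]
  7. access Y: HIT. Next use of Y: step 13. Cache: [U Y I Q]
  8. access K: MISS. Cache: [U Y I Q K]
  9. access K: HIT. Next use of K: step 12. Cache: [U Y I Q K]
  10. access R: MISS, evict U (next use: never). Cache: [Y I Q K R]
  11. access I: HIT. Next use of I: never. Cache: [Y I Q K R]
  12. access K: HIT. Next use of K: never. Cache: [Y I Q K R]
  13. access Y: HIT. Next use of Y: never. Cache: [Y I Q K R]
Total: 7 hits, 6 misses, 1 evictions

Answer: 1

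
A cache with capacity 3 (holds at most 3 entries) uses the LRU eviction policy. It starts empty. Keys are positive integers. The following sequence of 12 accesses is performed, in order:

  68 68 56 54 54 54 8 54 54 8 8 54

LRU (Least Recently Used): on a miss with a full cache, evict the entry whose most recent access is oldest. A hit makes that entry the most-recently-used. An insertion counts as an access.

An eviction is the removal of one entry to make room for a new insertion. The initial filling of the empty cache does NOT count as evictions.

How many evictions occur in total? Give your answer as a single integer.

LRU simulation (capacity=3):
  1. access 68: MISS. Cache (LRU->MRU): [68]
  2. access 68: HIT. Cache (LRU->MRU): [68]
  3. access 56: MISS. Cache (LRU->MRU): [68 56]
  4. access 54: MISS. Cache (LRU->MRU): [68 56 54]
  5. access 54: HIT. Cache (LRU->MRU): [68 56 54]
  6. access 54: HIT. Cache (LRU->MRU): [68 56 54]
  7. access 8: MISS, evict 68. Cache (LRU->MRU): [56 54 8]
  8. access 54: HIT. Cache (LRU->MRU): [56 8 54]
  9. access 54: HIT. Cache (LRU->MRU): [56 8 54]
  10. access 8: HIT. Cache (LRU->MRU): [56 54 8]
  11. access 8: HIT. Cache (LRU->MRU): [56 54 8]
  12. access 54: HIT. Cache (LRU->MRU): [56 8 54]
Total: 8 hits, 4 misses, 1 evictions

Answer: 1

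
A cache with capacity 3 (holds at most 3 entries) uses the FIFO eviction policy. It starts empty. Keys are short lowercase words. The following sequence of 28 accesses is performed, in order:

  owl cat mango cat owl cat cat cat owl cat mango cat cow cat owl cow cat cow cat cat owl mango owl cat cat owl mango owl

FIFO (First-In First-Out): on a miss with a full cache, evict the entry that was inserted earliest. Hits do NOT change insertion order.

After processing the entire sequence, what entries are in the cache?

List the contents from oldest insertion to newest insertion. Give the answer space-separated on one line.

Answer: owl cat mango

Derivation:
FIFO simulation (capacity=3):
  1. access owl: MISS. Cache (old->new): [owl]
  2. access cat: MISS. Cache (old->new): [owl cat]
  3. access mango: MISS. Cache (old->new): [owl cat mango]
  4. access cat: HIT. Cache (old->new): [owl cat mango]
  5. access owl: HIT. Cache (old->new): [owl cat mango]
  6. access cat: HIT. Cache (old->new): [owl cat mango]
  7. access cat: HIT. Cache (old->new): [owl cat mango]
  8. access cat: HIT. Cache (old->new): [owl cat mango]
  9. access owl: HIT. Cache (old->new): [owl cat mango]
  10. access cat: HIT. Cache (old->new): [owl cat mango]
  11. access mango: HIT. Cache (old->new): [owl cat mango]
  12. access cat: HIT. Cache (old->new): [owl cat mango]
  13. access cow: MISS, evict owl. Cache (old->new): [cat mango cow]
  14. access cat: HIT. Cache (old->new): [cat mango cow]
  15. access owl: MISS, evict cat. Cache (old->new): [mango cow owl]
  16. access cow: HIT. Cache (old->new): [mango cow owl]
  17. access cat: MISS, evict mango. Cache (old->new): [cow owl cat]
  18. access cow: HIT. Cache (old->new): [cow owl cat]
  19. access cat: HIT. Cache (old->new): [cow owl cat]
  20. access cat: HIT. Cache (old->new): [cow owl cat]
  21. access owl: HIT. Cache (old->new): [cow owl cat]
  22. access mango: MISS, evict cow. Cache (old->new): [owl cat mango]
  23. access owl: HIT. Cache (old->new): [owl cat mango]
  24. access cat: HIT. Cache (old->new): [owl cat mango]
  25. access cat: HIT. Cache (old->new): [owl cat mango]
  26. access owl: HIT. Cache (old->new): [owl cat mango]
  27. access mango: HIT. Cache (old->new): [owl cat mango]
  28. access owl: HIT. Cache (old->new): [owl cat mango]
Total: 21 hits, 7 misses, 4 evictions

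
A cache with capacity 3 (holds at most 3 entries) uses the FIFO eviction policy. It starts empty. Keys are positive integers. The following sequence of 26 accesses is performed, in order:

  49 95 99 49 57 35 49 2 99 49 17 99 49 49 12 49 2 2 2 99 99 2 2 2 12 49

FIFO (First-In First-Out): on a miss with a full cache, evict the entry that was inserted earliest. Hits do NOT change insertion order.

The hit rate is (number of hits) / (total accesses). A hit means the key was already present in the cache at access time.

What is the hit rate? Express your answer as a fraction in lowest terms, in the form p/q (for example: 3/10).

Answer: 6/13

Derivation:
FIFO simulation (capacity=3):
  1. access 49: MISS. Cache (old->new): [49]
  2. access 95: MISS. Cache (old->new): [49 95]
  3. access 99: MISS. Cache (old->new): [49 95 99]
  4. access 49: HIT. Cache (old->new): [49 95 99]
  5. access 57: MISS, evict 49. Cache (old->new): [95 99 57]
  6. access 35: MISS, evict 95. Cache (old->new): [99 57 35]
  7. access 49: MISS, evict 99. Cache (old->new): [57 35 49]
  8. access 2: MISS, evict 57. Cache (old->new): [35 49 2]
  9. access 99: MISS, evict 35. Cache (old->new): [49 2 99]
  10. access 49: HIT. Cache (old->new): [49 2 99]
  11. access 17: MISS, evict 49. Cache (old->new): [2 99 17]
  12. access 99: HIT. Cache (old->new): [2 99 17]
  13. access 49: MISS, evict 2. Cache (old->new): [99 17 49]
  14. access 49: HIT. Cache (old->new): [99 17 49]
  15. access 12: MISS, evict 99. Cache (old->new): [17 49 12]
  16. access 49: HIT. Cache (old->new): [17 49 12]
  17. access 2: MISS, evict 17. Cache (old->new): [49 12 2]
  18. access 2: HIT. Cache (old->new): [49 12 2]
  19. access 2: HIT. Cache (old->new): [49 12 2]
  20. access 99: MISS, evict 49. Cache (old->new): [12 2 99]
  21. access 99: HIT. Cache (old->new): [12 2 99]
  22. access 2: HIT. Cache (old->new): [12 2 99]
  23. access 2: HIT. Cache (old->new): [12 2 99]
  24. access 2: HIT. Cache (old->new): [12 2 99]
  25. access 12: HIT. Cache (old->new): [12 2 99]
  26. access 49: MISS, evict 12. Cache (old->new): [2 99 49]
Total: 12 hits, 14 misses, 11 evictions

Hit rate = 12/26 = 6/13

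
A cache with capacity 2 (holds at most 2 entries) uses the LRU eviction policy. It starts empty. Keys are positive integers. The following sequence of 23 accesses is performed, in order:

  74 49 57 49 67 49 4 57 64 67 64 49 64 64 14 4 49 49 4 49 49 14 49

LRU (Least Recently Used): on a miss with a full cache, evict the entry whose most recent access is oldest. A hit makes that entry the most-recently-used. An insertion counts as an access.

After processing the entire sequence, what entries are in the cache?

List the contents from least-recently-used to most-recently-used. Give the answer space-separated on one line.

Answer: 14 49

Derivation:
LRU simulation (capacity=2):
  1. access 74: MISS. Cache (LRU->MRU): [74]
  2. access 49: MISS. Cache (LRU->MRU): [74 49]
  3. access 57: MISS, evict 74. Cache (LRU->MRU): [49 57]
  4. access 49: HIT. Cache (LRU->MRU): [57 49]
  5. access 67: MISS, evict 57. Cache (LRU->MRU): [49 67]
  6. access 49: HIT. Cache (LRU->MRU): [67 49]
  7. access 4: MISS, evict 67. Cache (LRU->MRU): [49 4]
  8. access 57: MISS, evict 49. Cache (LRU->MRU): [4 57]
  9. access 64: MISS, evict 4. Cache (LRU->MRU): [57 64]
  10. access 67: MISS, evict 57. Cache (LRU->MRU): [64 67]
  11. access 64: HIT. Cache (LRU->MRU): [67 64]
  12. access 49: MISS, evict 67. Cache (LRU->MRU): [64 49]
  13. access 64: HIT. Cache (LRU->MRU): [49 64]
  14. access 64: HIT. Cache (LRU->MRU): [49 64]
  15. access 14: MISS, evict 49. Cache (LRU->MRU): [64 14]
  16. access 4: MISS, evict 64. Cache (LRU->MRU): [14 4]
  17. access 49: MISS, evict 14. Cache (LRU->MRU): [4 49]
  18. access 49: HIT. Cache (LRU->MRU): [4 49]
  19. access 4: HIT. Cache (LRU->MRU): [49 4]
  20. access 49: HIT. Cache (LRU->MRU): [4 49]
  21. access 49: HIT. Cache (LRU->MRU): [4 49]
  22. access 14: MISS, evict 4. Cache (LRU->MRU): [49 14]
  23. access 49: HIT. Cache (LRU->MRU): [14 49]
Total: 10 hits, 13 misses, 11 evictions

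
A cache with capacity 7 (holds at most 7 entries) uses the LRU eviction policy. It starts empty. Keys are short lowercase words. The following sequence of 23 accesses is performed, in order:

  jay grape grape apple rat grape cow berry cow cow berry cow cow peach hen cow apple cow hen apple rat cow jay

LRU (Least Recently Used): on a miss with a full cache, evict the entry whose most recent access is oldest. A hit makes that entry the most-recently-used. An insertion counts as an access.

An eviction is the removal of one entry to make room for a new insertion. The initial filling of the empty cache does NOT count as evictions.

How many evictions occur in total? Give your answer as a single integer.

Answer: 2

Derivation:
LRU simulation (capacity=7):
  1. access jay: MISS. Cache (LRU->MRU): [jay]
  2. access grape: MISS. Cache (LRU->MRU): [jay grape]
  3. access grape: HIT. Cache (LRU->MRU): [jay grape]
  4. access apple: MISS. Cache (LRU->MRU): [jay grape apple]
  5. access rat: MISS. Cache (LRU->MRU): [jay grape apple rat]
  6. access grape: HIT. Cache (LRU->MRU): [jay apple rat grape]
  7. access cow: MISS. Cache (LRU->MRU): [jay apple rat grape cow]
  8. access berry: MISS. Cache (LRU->MRU): [jay apple rat grape cow berry]
  9. access cow: HIT. Cache (LRU->MRU): [jay apple rat grape berry cow]
  10. access cow: HIT. Cache (LRU->MRU): [jay apple rat grape berry cow]
  11. access berry: HIT. Cache (LRU->MRU): [jay apple rat grape cow berry]
  12. access cow: HIT. Cache (LRU->MRU): [jay apple rat grape berry cow]
  13. access cow: HIT. Cache (LRU->MRU): [jay apple rat grape berry cow]
  14. access peach: MISS. Cache (LRU->MRU): [jay apple rat grape berry cow peach]
  15. access hen: MISS, evict jay. Cache (LRU->MRU): [apple rat grape berry cow peach hen]
  16. access cow: HIT. Cache (LRU->MRU): [apple rat grape berry peach hen cow]
  17. access apple: HIT. Cache (LRU->MRU): [rat grape berry peach hen cow apple]
  18. access cow: HIT. Cache (LRU->MRU): [rat grape berry peach hen apple cow]
  19. access hen: HIT. Cache (LRU->MRU): [rat grape berry peach apple cow hen]
  20. access apple: HIT. Cache (LRU->MRU): [rat grape berry peach cow hen apple]
  21. access rat: HIT. Cache (LRU->MRU): [grape berry peach cow hen apple rat]
  22. access cow: HIT. Cache (LRU->MRU): [grape berry peach hen apple rat cow]
  23. access jay: MISS, evict grape. Cache (LRU->MRU): [berry peach hen apple rat cow jay]
Total: 14 hits, 9 misses, 2 evictions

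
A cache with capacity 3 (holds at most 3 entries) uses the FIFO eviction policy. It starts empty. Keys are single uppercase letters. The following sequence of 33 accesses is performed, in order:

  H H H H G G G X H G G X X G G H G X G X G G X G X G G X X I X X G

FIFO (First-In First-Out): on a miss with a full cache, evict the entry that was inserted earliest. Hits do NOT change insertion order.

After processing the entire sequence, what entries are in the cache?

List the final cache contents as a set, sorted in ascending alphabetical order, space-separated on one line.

FIFO simulation (capacity=3):
  1. access H: MISS. Cache (old->new): [H]
  2. access H: HIT. Cache (old->new): [H]
  3. access H: HIT. Cache (old->new): [H]
  4. access H: HIT. Cache (old->new): [H]
  5. access G: MISS. Cache (old->new): [H G]
  6. access G: HIT. Cache (old->new): [H G]
  7. access G: HIT. Cache (old->new): [H G]
  8. access X: MISS. Cache (old->new): [H G X]
  9. access H: HIT. Cache (old->new): [H G X]
  10. access G: HIT. Cache (old->new): [H G X]
  11. access G: HIT. Cache (old->new): [H G X]
  12. access X: HIT. Cache (old->new): [H G X]
  13. access X: HIT. Cache (old->new): [H G X]
  14. access G: HIT. Cache (old->new): [H G X]
  15. access G: HIT. Cache (old->new): [H G X]
  16. access H: HIT. Cache (old->new): [H G X]
  17. access G: HIT. Cache (old->new): [H G X]
  18. access X: HIT. Cache (old->new): [H G X]
  19. access G: HIT. Cache (old->new): [H G X]
  20. access X: HIT. Cache (old->new): [H G X]
  21. access G: HIT. Cache (old->new): [H G X]
  22. access G: HIT. Cache (old->new): [H G X]
  23. access X: HIT. Cache (old->new): [H G X]
  24. access G: HIT. Cache (old->new): [H G X]
  25. access X: HIT. Cache (old->new): [H G X]
  26. access G: HIT. Cache (old->new): [H G X]
  27. access G: HIT. Cache (old->new): [H G X]
  28. access X: HIT. Cache (old->new): [H G X]
  29. access X: HIT. Cache (old->new): [H G X]
  30. access I: MISS, evict H. Cache (old->new): [G X I]
  31. access X: HIT. Cache (old->new): [G X I]
  32. access X: HIT. Cache (old->new): [G X I]
  33. access G: HIT. Cache (old->new): [G X I]
Total: 29 hits, 4 misses, 1 evictions

Answer: G I X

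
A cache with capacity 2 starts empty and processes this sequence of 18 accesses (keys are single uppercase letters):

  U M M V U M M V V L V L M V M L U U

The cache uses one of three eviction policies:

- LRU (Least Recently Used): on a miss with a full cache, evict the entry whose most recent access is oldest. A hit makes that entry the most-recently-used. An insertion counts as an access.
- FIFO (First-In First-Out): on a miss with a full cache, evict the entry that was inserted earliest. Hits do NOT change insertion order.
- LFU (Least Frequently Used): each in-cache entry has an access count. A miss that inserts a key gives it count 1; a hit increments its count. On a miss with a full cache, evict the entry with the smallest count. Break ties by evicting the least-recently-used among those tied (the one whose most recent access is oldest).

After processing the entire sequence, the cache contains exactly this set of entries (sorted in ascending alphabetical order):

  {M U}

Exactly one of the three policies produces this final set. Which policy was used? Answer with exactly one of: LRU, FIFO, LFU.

Simulating under each policy and comparing final sets:
  LRU: final set = {L U} -> differs
  FIFO: final set = {L U} -> differs
  LFU: final set = {M U} -> MATCHES target
Only LFU produces the target set.

Answer: LFU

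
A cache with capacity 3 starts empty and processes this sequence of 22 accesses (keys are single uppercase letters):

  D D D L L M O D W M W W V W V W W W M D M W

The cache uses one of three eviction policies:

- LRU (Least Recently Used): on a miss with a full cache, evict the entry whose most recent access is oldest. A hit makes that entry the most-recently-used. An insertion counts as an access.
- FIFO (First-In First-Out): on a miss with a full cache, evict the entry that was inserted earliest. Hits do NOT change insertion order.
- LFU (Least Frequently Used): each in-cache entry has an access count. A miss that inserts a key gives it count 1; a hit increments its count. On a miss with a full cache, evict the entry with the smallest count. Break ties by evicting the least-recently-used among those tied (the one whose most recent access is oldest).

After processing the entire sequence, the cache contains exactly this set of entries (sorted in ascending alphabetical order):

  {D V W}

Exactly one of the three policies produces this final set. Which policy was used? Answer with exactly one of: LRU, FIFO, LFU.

Answer: FIFO

Derivation:
Simulating under each policy and comparing final sets:
  LRU: final set = {D M W} -> differs
  FIFO: final set = {D V W} -> MATCHES target
  LFU: final set = {D M W} -> differs
Only FIFO produces the target set.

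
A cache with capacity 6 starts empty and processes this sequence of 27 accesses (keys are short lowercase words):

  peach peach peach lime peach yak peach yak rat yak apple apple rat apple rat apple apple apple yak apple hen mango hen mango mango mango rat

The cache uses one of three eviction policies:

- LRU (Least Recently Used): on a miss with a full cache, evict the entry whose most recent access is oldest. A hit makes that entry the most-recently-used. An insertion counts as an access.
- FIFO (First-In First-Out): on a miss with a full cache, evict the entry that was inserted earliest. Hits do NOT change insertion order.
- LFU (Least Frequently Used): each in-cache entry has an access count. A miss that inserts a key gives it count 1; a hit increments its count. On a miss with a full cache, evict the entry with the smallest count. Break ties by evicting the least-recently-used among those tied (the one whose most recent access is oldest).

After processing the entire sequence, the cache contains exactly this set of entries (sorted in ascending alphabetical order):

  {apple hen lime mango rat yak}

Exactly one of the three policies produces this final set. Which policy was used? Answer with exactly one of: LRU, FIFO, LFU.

Answer: FIFO

Derivation:
Simulating under each policy and comparing final sets:
  LRU: final set = {apple hen mango peach rat yak} -> differs
  FIFO: final set = {apple hen lime mango rat yak} -> MATCHES target
  LFU: final set = {apple hen mango peach rat yak} -> differs
Only FIFO produces the target set.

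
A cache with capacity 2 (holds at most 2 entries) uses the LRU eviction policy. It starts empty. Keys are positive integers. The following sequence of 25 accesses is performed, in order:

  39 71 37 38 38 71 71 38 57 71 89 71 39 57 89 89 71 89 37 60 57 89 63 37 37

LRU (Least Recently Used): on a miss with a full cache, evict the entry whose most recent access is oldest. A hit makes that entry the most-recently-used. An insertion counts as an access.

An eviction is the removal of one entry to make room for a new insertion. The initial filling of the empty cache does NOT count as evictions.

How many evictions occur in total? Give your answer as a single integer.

LRU simulation (capacity=2):
  1. access 39: MISS. Cache (LRU->MRU): [39]
  2. access 71: MISS. Cache (LRU->MRU): [39 71]
  3. access 37: MISS, evict 39. Cache (LRU->MRU): [71 37]
  4. access 38: MISS, evict 71. Cache (LRU->MRU): [37 38]
  5. access 38: HIT. Cache (LRU->MRU): [37 38]
  6. access 71: MISS, evict 37. Cache (LRU->MRU): [38 71]
  7. access 71: HIT. Cache (LRU->MRU): [38 71]
  8. access 38: HIT. Cache (LRU->MRU): [71 38]
  9. access 57: MISS, evict 71. Cache (LRU->MRU): [38 57]
  10. access 71: MISS, evict 38. Cache (LRU->MRU): [57 71]
  11. access 89: MISS, evict 57. Cache (LRU->MRU): [71 89]
  12. access 71: HIT. Cache (LRU->MRU): [89 71]
  13. access 39: MISS, evict 89. Cache (LRU->MRU): [71 39]
  14. access 57: MISS, evict 71. Cache (LRU->MRU): [39 57]
  15. access 89: MISS, evict 39. Cache (LRU->MRU): [57 89]
  16. access 89: HIT. Cache (LRU->MRU): [57 89]
  17. access 71: MISS, evict 57. Cache (LRU->MRU): [89 71]
  18. access 89: HIT. Cache (LRU->MRU): [71 89]
  19. access 37: MISS, evict 71. Cache (LRU->MRU): [89 37]
  20. access 60: MISS, evict 89. Cache (LRU->MRU): [37 60]
  21. access 57: MISS, evict 37. Cache (LRU->MRU): [60 57]
  22. access 89: MISS, evict 60. Cache (LRU->MRU): [57 89]
  23. access 63: MISS, evict 57. Cache (LRU->MRU): [89 63]
  24. access 37: MISS, evict 89. Cache (LRU->MRU): [63 37]
  25. access 37: HIT. Cache (LRU->MRU): [63 37]
Total: 7 hits, 18 misses, 16 evictions

Answer: 16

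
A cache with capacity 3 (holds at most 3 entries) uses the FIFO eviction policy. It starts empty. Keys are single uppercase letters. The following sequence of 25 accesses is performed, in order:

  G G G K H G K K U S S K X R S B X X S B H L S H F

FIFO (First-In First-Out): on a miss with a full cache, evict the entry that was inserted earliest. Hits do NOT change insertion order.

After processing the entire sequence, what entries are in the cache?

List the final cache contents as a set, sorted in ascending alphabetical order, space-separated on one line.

FIFO simulation (capacity=3):
  1. access G: MISS. Cache (old->new): [G]
  2. access G: HIT. Cache (old->new): [G]
  3. access G: HIT. Cache (old->new): [G]
  4. access K: MISS. Cache (old->new): [G K]
  5. access H: MISS. Cache (old->new): [G K H]
  6. access G: HIT. Cache (old->new): [G K H]
  7. access K: HIT. Cache (old->new): [G K H]
  8. access K: HIT. Cache (old->new): [G K H]
  9. access U: MISS, evict G. Cache (old->new): [K H U]
  10. access S: MISS, evict K. Cache (old->new): [H U S]
  11. access S: HIT. Cache (old->new): [H U S]
  12. access K: MISS, evict H. Cache (old->new): [U S K]
  13. access X: MISS, evict U. Cache (old->new): [S K X]
  14. access R: MISS, evict S. Cache (old->new): [K X R]
  15. access S: MISS, evict K. Cache (old->new): [X R S]
  16. access B: MISS, evict X. Cache (old->new): [R S B]
  17. access X: MISS, evict R. Cache (old->new): [S B X]
  18. access X: HIT. Cache (old->new): [S B X]
  19. access S: HIT. Cache (old->new): [S B X]
  20. access B: HIT. Cache (old->new): [S B X]
  21. access H: MISS, evict S. Cache (old->new): [B X H]
  22. access L: MISS, evict B. Cache (old->new): [X H L]
  23. access S: MISS, evict X. Cache (old->new): [H L S]
  24. access H: HIT. Cache (old->new): [H L S]
  25. access F: MISS, evict H. Cache (old->new): [L S F]
Total: 10 hits, 15 misses, 12 evictions

Answer: F L S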